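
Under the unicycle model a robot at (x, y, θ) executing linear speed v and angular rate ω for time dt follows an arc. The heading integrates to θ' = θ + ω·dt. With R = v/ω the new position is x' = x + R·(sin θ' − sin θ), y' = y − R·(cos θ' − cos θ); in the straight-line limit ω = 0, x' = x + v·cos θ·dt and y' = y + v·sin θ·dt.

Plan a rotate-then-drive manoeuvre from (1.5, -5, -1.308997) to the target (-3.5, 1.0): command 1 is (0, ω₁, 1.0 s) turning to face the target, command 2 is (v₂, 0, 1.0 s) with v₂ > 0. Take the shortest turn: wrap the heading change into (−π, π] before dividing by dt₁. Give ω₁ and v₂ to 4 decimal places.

heading to target = atan2(1−-5, -3.5−1.5) = 2.2655
Δθ = wrap(2.2655 − -1.3090) = -2.7087; ω₁ = Δθ/dt₁ = -2.7087
distance = √((-3.5−1.5)² + (1−-5)²) = 7.8102; v₂ = distance/dt₂ = 7.8102

ω₁ = -2.7087, v₂ = 7.8102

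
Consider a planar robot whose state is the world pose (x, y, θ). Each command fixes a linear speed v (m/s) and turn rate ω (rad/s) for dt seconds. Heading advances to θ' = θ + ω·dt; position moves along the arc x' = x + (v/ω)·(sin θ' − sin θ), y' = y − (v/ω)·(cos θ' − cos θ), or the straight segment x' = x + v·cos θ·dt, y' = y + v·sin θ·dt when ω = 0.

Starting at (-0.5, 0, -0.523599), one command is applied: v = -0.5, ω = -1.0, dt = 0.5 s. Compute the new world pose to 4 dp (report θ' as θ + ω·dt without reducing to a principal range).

θ' = -0.5236 + -1.0·0.5 = -1.0236
R = v/ω = -0.5/-1.0 = 0.5000
x' = -0.5 + 0.5000·(sin -1.0236 − sin -0.5236) = -0.6770
y' = 0 − 0.5000·(cos -1.0236 − cos -0.5236) = 0.1729

(-0.6770, 0.1729, -1.0236)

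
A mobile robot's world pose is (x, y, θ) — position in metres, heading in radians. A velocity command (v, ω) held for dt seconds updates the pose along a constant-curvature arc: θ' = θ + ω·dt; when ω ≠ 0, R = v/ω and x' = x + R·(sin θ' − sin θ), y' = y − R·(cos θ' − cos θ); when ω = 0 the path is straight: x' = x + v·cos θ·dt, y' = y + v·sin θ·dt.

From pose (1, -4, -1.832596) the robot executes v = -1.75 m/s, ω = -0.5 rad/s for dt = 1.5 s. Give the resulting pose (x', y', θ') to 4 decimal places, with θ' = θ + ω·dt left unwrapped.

θ' = -1.8326 + -0.5·1.5 = -2.5826
R = v/ω = -1.75/-0.5 = 3.5000
x' = 1 + 3.5000·(sin -2.5826 − sin -1.8326) = 2.5246
y' = -4 − 3.5000·(cos -2.5826 − cos -1.8326) = -1.9386

(2.5246, -1.9386, -2.5826)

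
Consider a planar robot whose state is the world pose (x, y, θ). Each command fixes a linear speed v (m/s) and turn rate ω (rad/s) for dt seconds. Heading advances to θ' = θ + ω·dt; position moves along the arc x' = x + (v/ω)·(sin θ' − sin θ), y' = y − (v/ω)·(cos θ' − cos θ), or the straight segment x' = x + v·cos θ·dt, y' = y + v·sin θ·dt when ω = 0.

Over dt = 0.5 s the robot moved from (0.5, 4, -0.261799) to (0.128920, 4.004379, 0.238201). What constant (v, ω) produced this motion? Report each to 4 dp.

v = -0.7500, ω = 1.0000

Δθ = 0.238201 − -0.261799 = 0.500000
ω = Δθ/dt = 0.500000/0.5 = 1.0000
R = Δx/(sin θ' − sin θ) = -0.7500
v = R·ω = -0.7500·1.0000 = -0.7500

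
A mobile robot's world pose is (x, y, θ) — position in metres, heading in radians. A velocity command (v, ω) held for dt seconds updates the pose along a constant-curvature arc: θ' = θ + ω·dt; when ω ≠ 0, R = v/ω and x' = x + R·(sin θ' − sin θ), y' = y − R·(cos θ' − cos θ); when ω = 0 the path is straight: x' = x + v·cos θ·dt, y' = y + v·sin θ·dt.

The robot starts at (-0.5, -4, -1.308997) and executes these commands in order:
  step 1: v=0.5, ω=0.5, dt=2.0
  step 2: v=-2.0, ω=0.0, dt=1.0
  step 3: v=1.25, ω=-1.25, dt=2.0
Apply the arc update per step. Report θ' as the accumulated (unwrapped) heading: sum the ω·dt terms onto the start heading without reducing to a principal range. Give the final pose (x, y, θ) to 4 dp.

(-1.7211, -5.9835, -2.8090)

step 1: θ'=-0.3090 (R=1.0000) → pose (0.1618, -4.6938, -0.3090)
step 2: θ'=-0.3090 (straight) → pose (-1.7435, -4.0856, -0.3090)
step 3: θ'=-2.8090 (R=-1.0000) → pose (-1.7211, -5.9835, -2.8090)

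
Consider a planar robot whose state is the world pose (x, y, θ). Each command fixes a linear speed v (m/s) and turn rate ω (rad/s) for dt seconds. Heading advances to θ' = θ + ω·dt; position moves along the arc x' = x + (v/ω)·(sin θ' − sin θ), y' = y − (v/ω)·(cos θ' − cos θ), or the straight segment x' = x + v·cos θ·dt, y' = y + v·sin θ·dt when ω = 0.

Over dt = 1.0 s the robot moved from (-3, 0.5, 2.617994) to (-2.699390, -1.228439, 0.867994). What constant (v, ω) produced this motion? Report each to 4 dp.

Δθ = 0.867994 − 2.617994 = -1.750000
ω = Δθ/dt = -1.750000/1.0 = -1.7500
R = −Δy/(cos θ' − cos θ) = 1.1429
v = R·ω = 1.1429·-1.7500 = -2.0000

v = -2.0000, ω = -1.7500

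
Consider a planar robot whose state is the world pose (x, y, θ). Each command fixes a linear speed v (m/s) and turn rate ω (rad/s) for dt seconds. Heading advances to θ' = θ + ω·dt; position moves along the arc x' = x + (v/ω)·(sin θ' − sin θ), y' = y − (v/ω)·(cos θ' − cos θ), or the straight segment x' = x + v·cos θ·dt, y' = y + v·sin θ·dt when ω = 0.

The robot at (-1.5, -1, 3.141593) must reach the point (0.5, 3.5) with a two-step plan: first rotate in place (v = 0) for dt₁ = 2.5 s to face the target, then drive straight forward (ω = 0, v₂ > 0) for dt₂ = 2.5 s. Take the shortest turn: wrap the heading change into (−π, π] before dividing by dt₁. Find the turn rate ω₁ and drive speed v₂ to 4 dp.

heading to target = atan2(3.5−-1, 0.5−-1.5) = 1.1526
Δθ = wrap(1.1526 − 3.1416) = -1.9890; ω₁ = Δθ/dt₁ = -0.7956
distance = √((0.5−-1.5)² + (3.5−-1)²) = 4.9244; v₂ = distance/dt₂ = 1.9698

ω₁ = -0.7956, v₂ = 1.9698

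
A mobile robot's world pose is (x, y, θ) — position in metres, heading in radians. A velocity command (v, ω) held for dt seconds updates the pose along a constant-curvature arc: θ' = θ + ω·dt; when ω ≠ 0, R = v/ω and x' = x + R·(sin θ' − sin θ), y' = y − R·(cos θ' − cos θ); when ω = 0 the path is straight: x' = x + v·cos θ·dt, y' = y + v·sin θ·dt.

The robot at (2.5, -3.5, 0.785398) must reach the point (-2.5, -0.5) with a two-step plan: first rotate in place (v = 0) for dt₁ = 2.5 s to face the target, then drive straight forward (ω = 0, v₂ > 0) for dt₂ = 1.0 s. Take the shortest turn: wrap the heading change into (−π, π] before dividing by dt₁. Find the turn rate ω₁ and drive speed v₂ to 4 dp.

heading to target = atan2(-0.5−-3.5, -2.5−2.5) = 2.6012
Δθ = wrap(2.6012 − 0.7854) = 1.8158; ω₁ = Δθ/dt₁ = 0.7263
distance = √((-2.5−2.5)² + (-0.5−-3.5)²) = 5.8310; v₂ = distance/dt₂ = 5.8310

ω₁ = 0.7263, v₂ = 5.8310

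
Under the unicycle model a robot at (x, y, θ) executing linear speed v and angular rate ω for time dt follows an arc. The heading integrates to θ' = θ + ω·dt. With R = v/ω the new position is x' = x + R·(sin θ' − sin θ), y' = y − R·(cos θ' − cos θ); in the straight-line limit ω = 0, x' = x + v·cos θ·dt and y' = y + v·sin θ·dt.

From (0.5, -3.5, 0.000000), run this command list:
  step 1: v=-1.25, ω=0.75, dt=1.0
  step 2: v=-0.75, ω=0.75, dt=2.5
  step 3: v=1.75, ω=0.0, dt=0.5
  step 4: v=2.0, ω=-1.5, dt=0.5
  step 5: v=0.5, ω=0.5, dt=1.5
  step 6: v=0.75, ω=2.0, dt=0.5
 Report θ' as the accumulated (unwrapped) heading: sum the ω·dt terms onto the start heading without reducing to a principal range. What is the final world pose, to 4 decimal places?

(-2.6424, -3.7803, 3.6250)

step 1: θ'=0.7500 (R=-1.6667) → pose (-0.6361, -3.9472, 0.7500)
step 2: θ'=2.6250 (R=-1.0000) → pose (-0.4483, -5.5484, 2.6250)
step 3: θ'=2.6250 (straight) → pose (-1.2092, -5.1162, 2.6250)
step 4: θ'=1.8750 (R=-1.3333) → pose (-1.8227, -4.3562, 1.8750)
step 5: θ'=2.6250 (R=1.0000) → pose (-2.2829, -3.7863, 2.6250)
step 6: θ'=3.6250 (R=0.3750) → pose (-2.6424, -3.7803, 3.6250)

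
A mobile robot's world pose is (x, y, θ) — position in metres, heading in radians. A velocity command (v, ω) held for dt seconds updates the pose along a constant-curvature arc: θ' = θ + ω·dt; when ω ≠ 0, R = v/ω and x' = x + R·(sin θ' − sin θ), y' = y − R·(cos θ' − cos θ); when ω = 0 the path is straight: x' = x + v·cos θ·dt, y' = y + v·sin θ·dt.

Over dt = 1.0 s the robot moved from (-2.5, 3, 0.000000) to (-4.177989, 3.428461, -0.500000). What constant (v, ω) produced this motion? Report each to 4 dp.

v = -1.7500, ω = -0.5000

Δθ = -0.500000 − 0.000000 = -0.500000
ω = Δθ/dt = -0.500000/1.0 = -0.5000
R = Δx/(sin θ' − sin θ) = 3.5000
v = R·ω = 3.5000·-0.5000 = -1.7500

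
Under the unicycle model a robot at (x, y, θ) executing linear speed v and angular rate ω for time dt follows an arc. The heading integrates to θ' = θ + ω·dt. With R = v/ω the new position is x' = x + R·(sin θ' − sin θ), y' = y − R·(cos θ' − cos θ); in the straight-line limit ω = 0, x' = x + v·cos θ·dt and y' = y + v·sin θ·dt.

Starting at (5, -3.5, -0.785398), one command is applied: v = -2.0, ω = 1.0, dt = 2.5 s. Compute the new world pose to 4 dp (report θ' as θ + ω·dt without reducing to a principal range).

(1.6064, -5.2008, 1.7146)

θ' = -0.7854 + 1.0·2.5 = 1.7146
R = v/ω = -2.0/1.0 = -2.0000
x' = 5 + -2.0000·(sin 1.7146 − sin -0.7854) = 1.6064
y' = -3.5 − -2.0000·(cos 1.7146 − cos -0.7854) = -5.2008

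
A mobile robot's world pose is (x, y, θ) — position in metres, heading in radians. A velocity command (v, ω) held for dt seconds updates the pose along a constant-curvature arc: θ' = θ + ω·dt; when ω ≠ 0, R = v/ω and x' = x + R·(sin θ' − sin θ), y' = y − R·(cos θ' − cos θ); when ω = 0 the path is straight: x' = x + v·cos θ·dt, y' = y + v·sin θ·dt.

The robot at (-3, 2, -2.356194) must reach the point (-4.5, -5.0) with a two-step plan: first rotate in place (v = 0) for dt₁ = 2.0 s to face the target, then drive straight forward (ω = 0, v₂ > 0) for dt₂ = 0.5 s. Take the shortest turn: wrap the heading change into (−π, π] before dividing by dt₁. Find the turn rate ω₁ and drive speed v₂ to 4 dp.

ω₁ = 0.2872, v₂ = 14.3178

heading to target = atan2(-5−2, -4.5−-3) = -1.7819
Δθ = wrap(-1.7819 − -2.3562) = 0.5743; ω₁ = Δθ/dt₁ = 0.2872
distance = √((-4.5−-3)² + (-5−2)²) = 7.1589; v₂ = distance/dt₂ = 14.3178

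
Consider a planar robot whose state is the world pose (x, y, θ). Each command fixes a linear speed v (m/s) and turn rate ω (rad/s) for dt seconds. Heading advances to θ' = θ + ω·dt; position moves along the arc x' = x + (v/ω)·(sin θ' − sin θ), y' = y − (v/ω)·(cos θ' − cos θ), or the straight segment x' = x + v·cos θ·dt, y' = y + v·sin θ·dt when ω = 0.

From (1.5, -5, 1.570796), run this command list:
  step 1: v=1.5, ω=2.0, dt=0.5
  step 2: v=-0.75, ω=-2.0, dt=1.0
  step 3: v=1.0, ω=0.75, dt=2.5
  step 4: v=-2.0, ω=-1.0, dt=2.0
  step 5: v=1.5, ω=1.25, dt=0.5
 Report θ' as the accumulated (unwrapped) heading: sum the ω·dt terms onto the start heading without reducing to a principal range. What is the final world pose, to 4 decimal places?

step 1: θ'=2.5708 (R=0.7500) → pose (1.1552, -4.3689, 2.5708)
step 2: θ'=0.5708 (R=0.3750) → pose (1.1552, -5.0000, 0.5708)
step 3: θ'=2.4458 (R=1.3333) → pose (1.2895, -2.8546, 2.4458)
step 4: θ'=0.4458 (R=2.0000) → pose (0.8698, -6.1943, 0.4458)
step 5: θ'=1.0708 (R=1.2000) → pose (1.4055, -5.6869, 1.0708)

(1.4055, -5.6869, 1.0708)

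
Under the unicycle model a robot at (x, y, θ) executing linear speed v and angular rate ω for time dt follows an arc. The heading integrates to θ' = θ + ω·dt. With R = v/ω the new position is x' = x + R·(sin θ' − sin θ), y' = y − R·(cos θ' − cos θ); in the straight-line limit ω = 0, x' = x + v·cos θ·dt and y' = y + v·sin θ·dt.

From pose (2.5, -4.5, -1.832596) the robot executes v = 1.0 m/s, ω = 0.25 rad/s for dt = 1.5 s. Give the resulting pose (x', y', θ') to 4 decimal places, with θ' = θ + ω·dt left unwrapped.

θ' = -1.8326 + 0.25·1.5 = -1.4576
R = v/ω = 1.0/0.25 = 4.0000
x' = 2.5 + 4.0000·(sin -1.4576 − sin -1.8326) = 2.3893
y' = -4.5 − 4.0000·(cos -1.4576 − cos -1.8326) = -5.9871

(2.3893, -5.9871, -1.4576)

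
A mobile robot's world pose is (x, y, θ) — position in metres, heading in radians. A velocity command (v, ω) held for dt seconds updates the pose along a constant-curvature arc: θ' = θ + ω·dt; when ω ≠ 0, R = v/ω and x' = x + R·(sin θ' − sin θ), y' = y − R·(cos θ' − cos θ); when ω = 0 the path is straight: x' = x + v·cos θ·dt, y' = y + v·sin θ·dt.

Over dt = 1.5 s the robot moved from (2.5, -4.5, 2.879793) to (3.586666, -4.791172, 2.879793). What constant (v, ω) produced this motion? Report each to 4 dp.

Δθ = 2.879793 − 2.879793 = 0.000000
ω = Δθ/dt = 0.000000/1.5 = 0.0000
ω = 0 → v = (Δx·cos θ + Δy·sin θ)/dt = -0.7500

v = -0.7500, ω = 0.0000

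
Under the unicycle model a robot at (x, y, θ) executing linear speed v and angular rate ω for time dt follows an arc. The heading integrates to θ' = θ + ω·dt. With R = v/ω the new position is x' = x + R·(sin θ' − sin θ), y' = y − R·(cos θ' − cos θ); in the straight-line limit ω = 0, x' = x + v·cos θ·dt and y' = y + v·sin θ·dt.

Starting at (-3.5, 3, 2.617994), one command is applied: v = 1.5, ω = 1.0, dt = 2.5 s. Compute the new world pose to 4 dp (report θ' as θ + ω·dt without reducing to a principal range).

θ' = 2.6180 + 1.0·2.5 = 5.1180
R = v/ω = 1.5/1.0 = 1.5000
x' = -3.5 + 1.5000·(sin 5.1180 − sin 2.6180) = -5.6283
y' = 3 − 1.5000·(cos 5.1180 − cos 2.6180) = 1.1091

(-5.6283, 1.1091, 5.1180)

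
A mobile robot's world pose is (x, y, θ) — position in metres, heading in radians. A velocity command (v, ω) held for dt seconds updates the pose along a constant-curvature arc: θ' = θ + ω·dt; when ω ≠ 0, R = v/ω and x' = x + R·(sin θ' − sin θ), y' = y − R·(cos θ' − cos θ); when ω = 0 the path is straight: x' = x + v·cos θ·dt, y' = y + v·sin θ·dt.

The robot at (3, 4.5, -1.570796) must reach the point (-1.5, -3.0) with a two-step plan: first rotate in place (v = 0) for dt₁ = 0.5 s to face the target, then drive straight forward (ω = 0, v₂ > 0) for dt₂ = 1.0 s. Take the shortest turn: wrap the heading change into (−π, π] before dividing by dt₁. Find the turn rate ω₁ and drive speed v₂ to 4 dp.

ω₁ = -1.0808, v₂ = 8.7464

heading to target = atan2(-3−4.5, -1.5−3) = -2.1112
Δθ = wrap(-2.1112 − -1.5708) = -0.5404; ω₁ = Δθ/dt₁ = -1.0808
distance = √((-1.5−3)² + (-3−4.5)²) = 8.7464; v₂ = distance/dt₂ = 8.7464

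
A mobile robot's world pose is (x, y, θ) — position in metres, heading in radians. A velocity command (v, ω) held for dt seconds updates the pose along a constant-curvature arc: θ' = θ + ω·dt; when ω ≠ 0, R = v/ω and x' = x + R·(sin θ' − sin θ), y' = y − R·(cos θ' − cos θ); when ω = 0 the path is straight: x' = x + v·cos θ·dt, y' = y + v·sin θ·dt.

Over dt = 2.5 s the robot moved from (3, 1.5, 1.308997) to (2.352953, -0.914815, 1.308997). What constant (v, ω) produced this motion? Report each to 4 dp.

Δθ = 1.308997 − 1.308997 = 0.000000
ω = Δθ/dt = 0.000000/2.5 = 0.0000
ω = 0 → v = (Δx·cos θ + Δy·sin θ)/dt = -1.0000

v = -1.0000, ω = 0.0000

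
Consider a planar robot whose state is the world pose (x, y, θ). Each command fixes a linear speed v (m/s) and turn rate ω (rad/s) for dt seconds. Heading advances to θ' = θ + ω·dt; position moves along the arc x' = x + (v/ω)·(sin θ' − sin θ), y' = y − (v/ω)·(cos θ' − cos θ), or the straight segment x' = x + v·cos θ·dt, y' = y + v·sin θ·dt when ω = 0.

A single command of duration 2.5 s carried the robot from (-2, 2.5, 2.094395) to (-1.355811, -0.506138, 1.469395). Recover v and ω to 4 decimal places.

Δθ = 1.469395 − 2.094395 = -0.625000
ω = Δθ/dt = -0.625000/2.5 = -0.2500
R = −Δy/(cos θ' − cos θ) = 5.0000
v = R·ω = 5.0000·-0.2500 = -1.2500

v = -1.2500, ω = -0.2500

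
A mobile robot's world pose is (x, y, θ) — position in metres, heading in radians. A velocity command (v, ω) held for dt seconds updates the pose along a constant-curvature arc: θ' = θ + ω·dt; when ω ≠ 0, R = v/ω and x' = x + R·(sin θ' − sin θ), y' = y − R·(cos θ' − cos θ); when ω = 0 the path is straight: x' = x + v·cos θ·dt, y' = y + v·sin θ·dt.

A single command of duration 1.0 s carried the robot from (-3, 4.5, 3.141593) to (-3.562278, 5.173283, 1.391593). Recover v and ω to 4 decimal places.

Δθ = 1.391593 − 3.141593 = -1.750000
ω = Δθ/dt = -1.750000/1.0 = -1.7500
R = −Δy/(cos θ' − cos θ) = -0.5714
v = R·ω = -0.5714·-1.7500 = 1.0000

v = 1.0000, ω = -1.7500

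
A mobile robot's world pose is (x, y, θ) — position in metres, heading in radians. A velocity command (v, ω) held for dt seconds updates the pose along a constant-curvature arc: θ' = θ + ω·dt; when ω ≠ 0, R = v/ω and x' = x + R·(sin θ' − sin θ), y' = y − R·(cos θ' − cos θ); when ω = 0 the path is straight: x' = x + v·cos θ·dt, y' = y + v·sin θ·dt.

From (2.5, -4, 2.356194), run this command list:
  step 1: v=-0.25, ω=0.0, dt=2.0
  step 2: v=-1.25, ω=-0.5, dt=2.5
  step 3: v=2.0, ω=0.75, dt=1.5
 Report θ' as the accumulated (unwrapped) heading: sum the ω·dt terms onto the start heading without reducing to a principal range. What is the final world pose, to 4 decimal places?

step 1: θ'=2.3562 (straight) → pose (2.8536, -4.3536, 2.3562)
step 2: θ'=1.1062 (R=2.5000) → pose (3.3208, -7.2415, 1.1062)
step 3: θ'=2.2312 (R=2.6667) → pose (3.0428, -4.4108, 2.2312)

(3.0428, -4.4108, 2.2312)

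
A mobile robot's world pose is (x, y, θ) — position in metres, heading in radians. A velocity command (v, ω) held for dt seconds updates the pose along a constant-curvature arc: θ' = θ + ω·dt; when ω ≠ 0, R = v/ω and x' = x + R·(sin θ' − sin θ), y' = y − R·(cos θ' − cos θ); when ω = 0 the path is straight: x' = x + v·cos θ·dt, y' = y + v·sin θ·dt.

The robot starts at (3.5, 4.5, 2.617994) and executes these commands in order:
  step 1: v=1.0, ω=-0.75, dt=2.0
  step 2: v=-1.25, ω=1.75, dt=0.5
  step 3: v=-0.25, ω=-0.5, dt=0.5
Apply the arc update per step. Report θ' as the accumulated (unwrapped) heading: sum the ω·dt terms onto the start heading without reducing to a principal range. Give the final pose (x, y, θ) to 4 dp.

(2.9949, 5.5136, 1.7430)

step 1: θ'=1.1180 (R=-1.3333) → pose (2.9677, 6.2380, 1.1180)
step 2: θ'=1.9930 (R=-0.7143) → pose (2.9584, 5.6328, 1.9930)
step 3: θ'=1.7430 (R=0.5000) → pose (2.9949, 5.5136, 1.7430)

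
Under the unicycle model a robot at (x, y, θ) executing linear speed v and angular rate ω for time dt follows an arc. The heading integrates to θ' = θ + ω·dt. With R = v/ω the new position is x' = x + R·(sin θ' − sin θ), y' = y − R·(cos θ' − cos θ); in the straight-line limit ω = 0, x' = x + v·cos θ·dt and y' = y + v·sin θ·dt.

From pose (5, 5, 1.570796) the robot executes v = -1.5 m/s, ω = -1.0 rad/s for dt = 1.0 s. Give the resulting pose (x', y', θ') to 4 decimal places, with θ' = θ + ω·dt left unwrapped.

θ' = 1.5708 + -1.0·1.0 = 0.5708
R = v/ω = -1.5/-1.0 = 1.5000
x' = 5 + 1.5000·(sin 0.5708 − sin 1.5708) = 4.3105
y' = 5 − 1.5000·(cos 0.5708 − cos 1.5708) = 3.7378

(4.3105, 3.7378, 0.5708)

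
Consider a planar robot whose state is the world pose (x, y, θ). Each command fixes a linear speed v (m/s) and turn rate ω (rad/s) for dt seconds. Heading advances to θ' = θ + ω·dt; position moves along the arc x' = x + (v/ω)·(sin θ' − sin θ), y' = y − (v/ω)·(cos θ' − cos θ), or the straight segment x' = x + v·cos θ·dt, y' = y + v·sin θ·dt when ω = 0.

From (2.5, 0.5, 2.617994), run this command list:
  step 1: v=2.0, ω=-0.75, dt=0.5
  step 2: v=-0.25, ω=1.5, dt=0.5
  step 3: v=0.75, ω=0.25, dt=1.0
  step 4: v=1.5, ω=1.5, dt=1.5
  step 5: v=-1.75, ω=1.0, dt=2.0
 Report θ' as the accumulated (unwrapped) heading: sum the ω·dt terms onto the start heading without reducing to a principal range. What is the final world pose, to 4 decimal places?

step 1: θ'=2.2430 (R=-2.6667) → pose (1.7468, 1.1488, 2.2430)
step 2: θ'=2.9930 (R=-0.1667) → pose (1.8525, 1.0878, 2.9930)
step 3: θ'=3.2430 (R=3.0000) → pose (1.1047, 1.1055, 3.2430)
step 4: θ'=5.4930 (R=1.0000) → pose (0.4954, -0.5931, 5.4930)
step 5: θ'=7.4930 (R=-1.7500) → pose (-2.3851, -1.2065, 7.4930)

(-2.3851, -1.2065, 7.4930)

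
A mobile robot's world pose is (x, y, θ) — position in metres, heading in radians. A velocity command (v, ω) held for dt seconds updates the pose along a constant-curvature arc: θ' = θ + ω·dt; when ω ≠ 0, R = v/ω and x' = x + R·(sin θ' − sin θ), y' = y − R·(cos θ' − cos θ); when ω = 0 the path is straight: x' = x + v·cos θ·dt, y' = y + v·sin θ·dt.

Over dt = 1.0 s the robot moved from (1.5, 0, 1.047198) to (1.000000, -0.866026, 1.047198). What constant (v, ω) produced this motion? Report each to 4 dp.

Δθ = 1.047198 − 1.047198 = 0.000000
ω = Δθ/dt = 0.000000/1.0 = 0.0000
ω = 0 → v = (Δx·cos θ + Δy·sin θ)/dt = -1.0000

v = -1.0000, ω = 0.0000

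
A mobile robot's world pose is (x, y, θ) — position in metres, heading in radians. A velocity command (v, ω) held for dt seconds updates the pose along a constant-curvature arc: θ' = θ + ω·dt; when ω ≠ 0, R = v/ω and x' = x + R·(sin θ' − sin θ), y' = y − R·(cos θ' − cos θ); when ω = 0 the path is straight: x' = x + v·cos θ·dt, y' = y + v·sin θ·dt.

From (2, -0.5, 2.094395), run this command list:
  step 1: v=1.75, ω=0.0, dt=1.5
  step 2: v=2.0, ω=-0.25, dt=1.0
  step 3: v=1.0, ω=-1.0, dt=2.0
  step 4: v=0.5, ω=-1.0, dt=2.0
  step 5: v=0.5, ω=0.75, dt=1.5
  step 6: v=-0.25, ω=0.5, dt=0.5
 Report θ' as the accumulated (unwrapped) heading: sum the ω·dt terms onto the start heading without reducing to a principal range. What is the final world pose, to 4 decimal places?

step 1: θ'=2.0944 (straight) → pose (0.6875, 1.7733, 2.0944)
step 2: θ'=1.8444 (R=-8.0000) → pose (-0.0867, 3.6117, 1.8444)
step 3: θ'=-0.1556 (R=-1.0000) → pose (1.0310, 4.8698, -0.1556)
step 4: θ'=-2.1556 (R=-0.5000) → pose (1.3705, 4.0999, -2.1556)
step 5: θ'=-1.0306 (R=0.6667) → pose (1.3546, 3.3890, -1.0306)
step 6: θ'=-0.7806 (R=-0.5000) → pose (1.2777, 3.4871, -0.7806)

(1.2777, 3.4871, -0.7806)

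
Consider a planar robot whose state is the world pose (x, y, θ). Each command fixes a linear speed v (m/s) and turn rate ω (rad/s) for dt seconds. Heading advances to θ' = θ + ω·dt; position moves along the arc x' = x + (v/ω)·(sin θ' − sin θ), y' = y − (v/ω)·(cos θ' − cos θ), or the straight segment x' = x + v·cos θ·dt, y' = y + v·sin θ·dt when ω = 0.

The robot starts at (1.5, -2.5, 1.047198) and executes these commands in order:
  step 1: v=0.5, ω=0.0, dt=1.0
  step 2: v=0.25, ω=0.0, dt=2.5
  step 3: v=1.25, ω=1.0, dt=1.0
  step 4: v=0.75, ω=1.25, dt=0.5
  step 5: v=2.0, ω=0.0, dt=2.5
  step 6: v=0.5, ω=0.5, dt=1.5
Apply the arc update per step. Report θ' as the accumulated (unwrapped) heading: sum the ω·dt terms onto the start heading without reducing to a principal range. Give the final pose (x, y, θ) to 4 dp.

(-3.3595, 2.2632, 3.4222)

step 1: θ'=1.0472 (straight) → pose (1.7500, -2.0670, 1.0472)
step 2: θ'=1.0472 (straight) → pose (2.0625, -1.5257, 1.0472)
step 3: θ'=2.0472 (R=1.2500) → pose (2.0908, -0.3275, 2.0472)
step 4: θ'=2.6722 (R=0.6000) → pose (1.8290, -0.0675, 2.6722)
step 5: θ'=2.6722 (straight) → pose (-2.6302, 2.1942, 2.6722)
step 6: θ'=3.4222 (R=1.0000) → pose (-3.3595, 2.2632, 3.4222)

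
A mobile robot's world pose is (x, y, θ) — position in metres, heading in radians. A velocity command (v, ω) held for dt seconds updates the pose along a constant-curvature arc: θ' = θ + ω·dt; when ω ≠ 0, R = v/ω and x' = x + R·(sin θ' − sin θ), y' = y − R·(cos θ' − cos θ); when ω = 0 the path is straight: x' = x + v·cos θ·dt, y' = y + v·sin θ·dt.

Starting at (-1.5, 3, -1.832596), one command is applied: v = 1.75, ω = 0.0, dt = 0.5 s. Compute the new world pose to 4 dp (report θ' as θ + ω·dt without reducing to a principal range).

(-1.7265, 2.1548, -1.8326)

θ' = -1.8326 + 0.0·0.5 = -1.8326
ω = 0 → straight: x' = -1.5 + 1.75·cos(-1.8326)·0.5 = -1.7265
y' = 3 + 1.75·sin(-1.8326)·0.5 = 2.1548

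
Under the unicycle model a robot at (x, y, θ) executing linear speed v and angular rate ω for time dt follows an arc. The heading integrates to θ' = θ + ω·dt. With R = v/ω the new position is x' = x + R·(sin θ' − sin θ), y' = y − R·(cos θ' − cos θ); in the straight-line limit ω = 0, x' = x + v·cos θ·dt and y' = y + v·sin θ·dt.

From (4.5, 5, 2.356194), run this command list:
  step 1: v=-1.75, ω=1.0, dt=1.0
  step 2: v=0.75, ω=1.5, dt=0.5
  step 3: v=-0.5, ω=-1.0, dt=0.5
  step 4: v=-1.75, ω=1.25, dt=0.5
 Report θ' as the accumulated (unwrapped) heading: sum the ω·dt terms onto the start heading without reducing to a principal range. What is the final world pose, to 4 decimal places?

step 1: θ'=3.3562 (R=-1.7500) → pose (6.1101, 4.5276, 3.3562)
step 2: θ'=4.1062 (R=0.5000) → pose (5.8057, 4.3239, 4.1062)
step 3: θ'=3.6062 (R=0.5000) → pose (5.9926, 4.4860, 3.6062)
step 4: θ'=4.2312 (R=-1.4000) → pose (6.6063, 5.0897, 4.2312)

(6.6063, 5.0897, 4.2312)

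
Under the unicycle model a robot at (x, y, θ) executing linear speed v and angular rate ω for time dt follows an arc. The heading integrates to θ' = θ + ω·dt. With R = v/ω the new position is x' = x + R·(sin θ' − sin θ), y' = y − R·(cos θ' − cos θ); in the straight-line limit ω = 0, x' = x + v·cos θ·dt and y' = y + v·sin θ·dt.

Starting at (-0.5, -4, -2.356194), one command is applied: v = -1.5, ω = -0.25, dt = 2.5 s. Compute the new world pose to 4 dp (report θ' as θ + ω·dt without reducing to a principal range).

(2.7844, -2.3197, -2.9812)

θ' = -2.3562 + -0.25·2.5 = -2.9812
R = v/ω = -1.5/-0.25 = 6.0000
x' = -0.5 + 6.0000·(sin -2.9812 − sin -2.3562) = 2.7844
y' = -4 − 6.0000·(cos -2.9812 − cos -2.3562) = -2.3197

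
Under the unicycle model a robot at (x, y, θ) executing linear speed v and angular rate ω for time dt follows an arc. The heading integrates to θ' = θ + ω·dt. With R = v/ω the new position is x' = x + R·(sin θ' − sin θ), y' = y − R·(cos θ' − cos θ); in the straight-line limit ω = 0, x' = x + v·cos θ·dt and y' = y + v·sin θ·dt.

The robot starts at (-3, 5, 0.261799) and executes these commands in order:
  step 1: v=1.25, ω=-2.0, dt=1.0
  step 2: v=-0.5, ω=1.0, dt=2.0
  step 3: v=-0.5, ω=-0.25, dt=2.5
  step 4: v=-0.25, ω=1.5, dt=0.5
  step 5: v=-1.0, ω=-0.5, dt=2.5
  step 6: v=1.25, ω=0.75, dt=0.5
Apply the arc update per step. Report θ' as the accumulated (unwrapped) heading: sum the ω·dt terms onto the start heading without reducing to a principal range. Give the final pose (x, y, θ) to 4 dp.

step 1: θ'=-1.7382 (R=-0.6250) → pose (-2.2220, 4.2922, -1.7382)
step 2: θ'=0.2618 (R=-0.5000) → pose (-2.8444, 4.8584, 0.2618)
step 3: θ'=-0.3632 (R=2.0000) → pose (-4.0726, 4.9208, -0.3632)
step 4: θ'=0.3868 (R=-0.1667) → pose (-4.1947, 4.9193, 0.3868)
step 5: θ'=-0.8632 (R=2.0000) → pose (-6.4690, 5.4715, -0.8632)
step 6: θ'=-0.4882 (R=1.6667) → pose (-5.9841, 5.0829, -0.4882)

(-5.9841, 5.0829, -0.4882)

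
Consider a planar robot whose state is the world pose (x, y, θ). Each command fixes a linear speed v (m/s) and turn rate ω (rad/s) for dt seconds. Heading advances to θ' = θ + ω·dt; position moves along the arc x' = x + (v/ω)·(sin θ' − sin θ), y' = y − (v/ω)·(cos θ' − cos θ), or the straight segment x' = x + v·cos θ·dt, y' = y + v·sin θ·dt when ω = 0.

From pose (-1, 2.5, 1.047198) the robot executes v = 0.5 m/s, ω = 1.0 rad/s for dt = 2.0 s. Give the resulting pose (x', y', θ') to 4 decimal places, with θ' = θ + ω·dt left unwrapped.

θ' = 1.0472 + 1.0·2.0 = 3.0472
R = v/ω = 0.5/1.0 = 0.5000
x' = -1 + 0.5000·(sin 3.0472 − sin 1.0472) = -1.3859
y' = 2.5 − 0.5000·(cos 3.0472 − cos 1.0472) = 3.2478

(-1.3859, 3.2478, 3.0472)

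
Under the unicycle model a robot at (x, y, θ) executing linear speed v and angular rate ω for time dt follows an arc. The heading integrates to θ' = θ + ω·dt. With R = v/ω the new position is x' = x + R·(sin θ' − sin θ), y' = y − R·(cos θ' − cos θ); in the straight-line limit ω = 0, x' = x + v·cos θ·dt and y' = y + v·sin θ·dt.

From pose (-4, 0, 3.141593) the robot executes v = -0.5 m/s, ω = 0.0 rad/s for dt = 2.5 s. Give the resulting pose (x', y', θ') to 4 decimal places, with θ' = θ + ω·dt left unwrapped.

θ' = 3.1416 + 0.0·2.5 = 3.1416
ω = 0 → straight: x' = -4 + -0.5·cos(3.1416)·2.5 = -2.7500
y' = 0 + -0.5·sin(3.1416)·2.5 = 0.0000

(-2.7500, 0.0000, 3.1416)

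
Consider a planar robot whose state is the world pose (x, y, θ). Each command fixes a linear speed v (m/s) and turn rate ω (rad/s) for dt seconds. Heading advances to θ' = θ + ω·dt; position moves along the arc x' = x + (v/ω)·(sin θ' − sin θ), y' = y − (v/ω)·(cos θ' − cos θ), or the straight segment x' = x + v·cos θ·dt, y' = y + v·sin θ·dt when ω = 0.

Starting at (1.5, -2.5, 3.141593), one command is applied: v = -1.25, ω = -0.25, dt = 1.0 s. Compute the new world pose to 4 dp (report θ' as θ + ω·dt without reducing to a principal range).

(2.7370, -2.6554, 2.8916)

θ' = 3.1416 + -0.25·1.0 = 2.8916
R = v/ω = -1.25/-0.25 = 5.0000
x' = 1.5 + 5.0000·(sin 2.8916 − sin 3.1416) = 2.7370
y' = -2.5 − 5.0000·(cos 2.8916 − cos 3.1416) = -2.6554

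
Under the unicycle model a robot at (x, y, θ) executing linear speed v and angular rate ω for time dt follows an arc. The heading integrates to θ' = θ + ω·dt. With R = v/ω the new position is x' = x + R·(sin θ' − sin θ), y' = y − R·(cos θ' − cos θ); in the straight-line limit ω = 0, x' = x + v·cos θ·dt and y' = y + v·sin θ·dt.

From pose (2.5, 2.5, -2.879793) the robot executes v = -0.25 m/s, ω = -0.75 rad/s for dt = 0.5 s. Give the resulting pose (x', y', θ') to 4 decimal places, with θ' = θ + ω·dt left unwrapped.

(2.6239, 2.5092, -3.2548)

θ' = -2.8798 + -0.75·0.5 = -3.2548
R = v/ω = -0.25/-0.75 = 0.3333
x' = 2.5 + 0.3333·(sin -3.2548 − sin -2.8798) = 2.6239
y' = 2.5 − 0.3333·(cos -3.2548 − cos -2.8798) = 2.5092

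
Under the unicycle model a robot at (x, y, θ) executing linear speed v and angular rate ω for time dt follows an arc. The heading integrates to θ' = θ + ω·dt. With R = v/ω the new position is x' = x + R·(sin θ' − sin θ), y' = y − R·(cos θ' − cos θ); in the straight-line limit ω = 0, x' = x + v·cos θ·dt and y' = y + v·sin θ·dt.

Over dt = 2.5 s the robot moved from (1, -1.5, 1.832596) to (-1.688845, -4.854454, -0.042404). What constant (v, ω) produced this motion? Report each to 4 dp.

Δθ = -0.042404 − 1.832596 = -1.875000
ω = Δθ/dt = -1.875000/2.5 = -0.7500
R = −Δy/(cos θ' − cos θ) = 2.6667
v = R·ω = 2.6667·-0.7500 = -2.0000

v = -2.0000, ω = -0.7500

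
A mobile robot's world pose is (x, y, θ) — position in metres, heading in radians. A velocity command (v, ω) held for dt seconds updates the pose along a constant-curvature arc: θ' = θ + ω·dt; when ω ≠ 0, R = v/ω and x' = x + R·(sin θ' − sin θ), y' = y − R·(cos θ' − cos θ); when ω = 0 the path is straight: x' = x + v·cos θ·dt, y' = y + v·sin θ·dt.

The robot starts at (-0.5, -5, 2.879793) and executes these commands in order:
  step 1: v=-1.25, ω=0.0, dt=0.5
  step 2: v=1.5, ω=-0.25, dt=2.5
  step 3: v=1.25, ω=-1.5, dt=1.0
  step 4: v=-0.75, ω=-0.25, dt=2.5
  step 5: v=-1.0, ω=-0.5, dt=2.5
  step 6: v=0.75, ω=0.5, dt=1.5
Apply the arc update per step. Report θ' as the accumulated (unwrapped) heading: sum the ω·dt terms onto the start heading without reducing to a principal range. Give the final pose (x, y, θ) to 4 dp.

(-5.8376, -2.4465, -0.3702)

step 1: θ'=2.8798 (straight) → pose (0.1037, -5.1618, 2.8798)
step 2: θ'=2.2548 (R=-6.0000) → pose (-2.9937, -3.1576, 2.2548)
step 3: θ'=0.7548 (R=-0.8333) → pose (-2.9188, -2.0240, 0.7548)
step 4: θ'=0.1298 (R=3.0000) → pose (-4.5859, -2.8135, 0.1298)
step 5: θ'=-1.1202 (R=2.0000) → pose (-6.6451, -1.7013, -1.1202)
step 6: θ'=-0.3702 (R=1.5000) → pose (-5.8376, -2.4465, -0.3702)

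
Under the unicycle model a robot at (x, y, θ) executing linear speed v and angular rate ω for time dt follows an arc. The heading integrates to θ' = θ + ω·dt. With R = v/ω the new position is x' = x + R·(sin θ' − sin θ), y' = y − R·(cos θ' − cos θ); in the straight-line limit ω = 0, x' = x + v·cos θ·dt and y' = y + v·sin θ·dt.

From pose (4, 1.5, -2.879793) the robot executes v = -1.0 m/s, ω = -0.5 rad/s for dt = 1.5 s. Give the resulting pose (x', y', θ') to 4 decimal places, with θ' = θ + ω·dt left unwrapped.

θ' = -2.8798 + -0.5·1.5 = -3.6298
R = v/ω = -1.0/-0.5 = 2.0000
x' = 4 + 2.0000·(sin -3.6298 − sin -2.8798) = 5.4557
y' = 1.5 − 2.0000·(cos -3.6298 − cos -2.8798) = 1.3345

(5.4557, 1.3345, -3.6298)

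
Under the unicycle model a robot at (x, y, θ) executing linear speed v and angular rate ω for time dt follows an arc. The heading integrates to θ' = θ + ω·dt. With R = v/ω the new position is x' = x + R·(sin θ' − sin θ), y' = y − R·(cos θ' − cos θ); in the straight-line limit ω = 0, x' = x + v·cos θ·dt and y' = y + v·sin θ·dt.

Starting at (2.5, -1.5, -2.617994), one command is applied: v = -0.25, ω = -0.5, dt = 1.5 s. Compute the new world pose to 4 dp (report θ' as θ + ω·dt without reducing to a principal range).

θ' = -2.6180 + -0.5·1.5 = -3.3680
R = v/ω = -0.25/-0.5 = 0.5000
x' = 2.5 + 0.5000·(sin -3.3680 − sin -2.6180) = 2.8622
y' = -1.5 − 0.5000·(cos -3.3680 − cos -2.6180) = -1.4458

(2.8622, -1.4458, -3.3680)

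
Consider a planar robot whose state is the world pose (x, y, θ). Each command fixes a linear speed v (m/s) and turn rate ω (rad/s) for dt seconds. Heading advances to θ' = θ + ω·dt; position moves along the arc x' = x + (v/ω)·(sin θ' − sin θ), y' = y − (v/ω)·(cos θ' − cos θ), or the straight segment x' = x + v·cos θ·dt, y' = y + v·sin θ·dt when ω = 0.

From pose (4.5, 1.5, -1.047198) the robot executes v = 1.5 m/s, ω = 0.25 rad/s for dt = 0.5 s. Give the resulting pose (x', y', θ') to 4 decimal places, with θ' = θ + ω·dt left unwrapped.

(4.9146, 0.8756, -0.9222)

θ' = -1.0472 + 0.25·0.5 = -0.9222
R = v/ω = 1.5/0.25 = 6.0000
x' = 4.5 + 6.0000·(sin -0.9222 − sin -1.0472) = 4.9146
y' = 1.5 − 6.0000·(cos -0.9222 − cos -1.0472) = 0.8756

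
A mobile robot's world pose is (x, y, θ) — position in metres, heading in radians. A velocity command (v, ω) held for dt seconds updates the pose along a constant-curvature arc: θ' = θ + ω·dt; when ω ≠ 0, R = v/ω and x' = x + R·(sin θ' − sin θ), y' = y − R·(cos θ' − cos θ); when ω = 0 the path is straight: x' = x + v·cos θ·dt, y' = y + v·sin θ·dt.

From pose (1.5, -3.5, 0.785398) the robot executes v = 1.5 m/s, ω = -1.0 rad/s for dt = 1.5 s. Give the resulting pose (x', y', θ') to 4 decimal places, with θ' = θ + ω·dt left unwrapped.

(3.5436, -3.4276, -0.7146)

θ' = 0.7854 + -1.0·1.5 = -0.7146
R = v/ω = 1.5/-1.0 = -1.5000
x' = 1.5 + -1.5000·(sin -0.7146 − sin 0.7854) = 3.5436
y' = -3.5 − -1.5000·(cos -0.7146 − cos 0.7854) = -3.4276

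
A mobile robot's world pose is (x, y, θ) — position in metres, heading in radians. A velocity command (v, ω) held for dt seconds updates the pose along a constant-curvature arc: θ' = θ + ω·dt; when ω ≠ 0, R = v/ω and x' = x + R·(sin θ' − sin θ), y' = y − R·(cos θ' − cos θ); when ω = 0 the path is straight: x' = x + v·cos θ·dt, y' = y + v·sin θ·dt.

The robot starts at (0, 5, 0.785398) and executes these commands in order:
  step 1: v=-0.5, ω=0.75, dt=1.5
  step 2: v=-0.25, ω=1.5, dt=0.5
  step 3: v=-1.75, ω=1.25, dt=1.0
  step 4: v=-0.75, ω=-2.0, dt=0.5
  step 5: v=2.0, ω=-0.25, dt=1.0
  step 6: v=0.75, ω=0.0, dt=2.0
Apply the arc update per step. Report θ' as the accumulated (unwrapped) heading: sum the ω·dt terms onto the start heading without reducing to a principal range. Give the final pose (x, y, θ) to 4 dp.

step 1: θ'=1.9104 (R=-0.6667) → pose (-0.1572, 4.3065, 1.9104)
step 2: θ'=2.6604 (R=-0.1667) → pose (-0.0772, 4.2143, 2.6604)
step 3: θ'=3.9104 (R=-1.4000) → pose (1.5442, 4.4491, 3.9104)
step 4: θ'=2.9104 (R=0.3750) → pose (1.8908, 4.5446, 2.9104)
step 5: θ'=2.6604 (R=-8.0000) → pose (0.0213, 5.2402, 2.6604)
step 6: θ'=2.6604 (straight) → pose (-1.3084, 5.9344, 2.6604)

(-1.3084, 5.9344, 2.6604)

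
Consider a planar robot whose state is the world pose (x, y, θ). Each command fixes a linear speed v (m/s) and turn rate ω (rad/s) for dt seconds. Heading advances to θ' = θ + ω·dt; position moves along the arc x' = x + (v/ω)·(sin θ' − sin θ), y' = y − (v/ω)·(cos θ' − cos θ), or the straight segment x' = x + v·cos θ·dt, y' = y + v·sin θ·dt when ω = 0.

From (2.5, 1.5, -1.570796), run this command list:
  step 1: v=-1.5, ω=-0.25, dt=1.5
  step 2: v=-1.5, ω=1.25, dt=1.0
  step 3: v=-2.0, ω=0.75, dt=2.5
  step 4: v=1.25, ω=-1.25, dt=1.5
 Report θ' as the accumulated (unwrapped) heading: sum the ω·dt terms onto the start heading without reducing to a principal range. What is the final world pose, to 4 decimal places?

step 1: θ'=-1.9458 (R=6.0000) → pose (2.9170, 3.6976, -1.9458)
step 2: θ'=-0.6958 (R=-1.2000) → pose (2.5695, 5.0582, -0.6958)
step 3: θ'=1.1792 (R=-2.6667) → pose (-1.6046, 4.0292, 1.1792)
step 4: θ'=-0.6958 (R=-1.0000) → pose (-0.0393, 4.4151, -0.6958)

(-0.0393, 4.4151, -0.6958)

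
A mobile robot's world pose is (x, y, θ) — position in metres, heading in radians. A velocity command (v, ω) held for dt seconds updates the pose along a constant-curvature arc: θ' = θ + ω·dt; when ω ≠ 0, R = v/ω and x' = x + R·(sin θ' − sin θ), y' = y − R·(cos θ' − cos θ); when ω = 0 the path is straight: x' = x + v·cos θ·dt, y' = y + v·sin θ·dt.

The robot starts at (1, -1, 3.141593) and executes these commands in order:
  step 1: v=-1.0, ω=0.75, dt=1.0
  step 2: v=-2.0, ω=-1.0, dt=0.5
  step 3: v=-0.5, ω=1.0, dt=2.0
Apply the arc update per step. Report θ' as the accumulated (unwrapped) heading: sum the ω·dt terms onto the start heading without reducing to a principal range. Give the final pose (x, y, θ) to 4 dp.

step 1: θ'=3.8916 (R=-1.3333) → pose (1.9089, -0.6423, 3.8916)
step 2: θ'=3.3916 (R=2.0000) → pose (2.7773, -0.1678, 3.3916)
step 3: θ'=5.3916 (R=-0.5000) → pose (3.0427, 0.6307, 5.3916)

(3.0427, 0.6307, 5.3916)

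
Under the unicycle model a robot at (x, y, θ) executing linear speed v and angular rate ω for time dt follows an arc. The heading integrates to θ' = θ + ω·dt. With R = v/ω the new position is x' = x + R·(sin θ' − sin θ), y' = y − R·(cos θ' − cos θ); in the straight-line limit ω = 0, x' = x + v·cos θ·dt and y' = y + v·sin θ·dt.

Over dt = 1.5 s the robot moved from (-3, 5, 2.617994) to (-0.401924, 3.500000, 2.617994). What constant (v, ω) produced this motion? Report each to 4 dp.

v = -2.0000, ω = 0.0000

Δθ = 2.617994 − 2.617994 = 0.000000
ω = Δθ/dt = 0.000000/1.5 = 0.0000
ω = 0 → v = (Δx·cos θ + Δy·sin θ)/dt = -2.0000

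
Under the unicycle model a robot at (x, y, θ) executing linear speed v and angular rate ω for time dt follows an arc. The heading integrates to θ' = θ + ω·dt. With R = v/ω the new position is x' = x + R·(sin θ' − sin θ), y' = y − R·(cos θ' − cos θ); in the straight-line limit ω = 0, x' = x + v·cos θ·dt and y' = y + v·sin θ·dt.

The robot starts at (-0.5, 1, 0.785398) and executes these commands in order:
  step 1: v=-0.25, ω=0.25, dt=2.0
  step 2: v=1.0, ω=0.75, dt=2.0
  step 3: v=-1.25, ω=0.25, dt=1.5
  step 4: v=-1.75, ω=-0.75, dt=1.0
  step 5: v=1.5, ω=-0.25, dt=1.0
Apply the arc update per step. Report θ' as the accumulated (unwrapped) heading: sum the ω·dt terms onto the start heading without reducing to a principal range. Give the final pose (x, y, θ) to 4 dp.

step 1: θ'=1.2854 (R=-1.0000) → pose (-0.7524, 0.5744, 1.2854)
step 2: θ'=2.7854 (R=1.3333) → pose (-1.5669, 2.1995, 2.7854)
step 3: θ'=3.1604 (R=-5.0000) → pose (0.2707, 1.8865, 3.1604)
step 4: θ'=2.4104 (R=2.3333) → pose (1.8727, 1.2905, 2.4104)
step 5: θ'=2.1604 (R=-6.0000) → pose (0.8922, 2.4205, 2.1604)

(0.8922, 2.4205, 2.1604)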